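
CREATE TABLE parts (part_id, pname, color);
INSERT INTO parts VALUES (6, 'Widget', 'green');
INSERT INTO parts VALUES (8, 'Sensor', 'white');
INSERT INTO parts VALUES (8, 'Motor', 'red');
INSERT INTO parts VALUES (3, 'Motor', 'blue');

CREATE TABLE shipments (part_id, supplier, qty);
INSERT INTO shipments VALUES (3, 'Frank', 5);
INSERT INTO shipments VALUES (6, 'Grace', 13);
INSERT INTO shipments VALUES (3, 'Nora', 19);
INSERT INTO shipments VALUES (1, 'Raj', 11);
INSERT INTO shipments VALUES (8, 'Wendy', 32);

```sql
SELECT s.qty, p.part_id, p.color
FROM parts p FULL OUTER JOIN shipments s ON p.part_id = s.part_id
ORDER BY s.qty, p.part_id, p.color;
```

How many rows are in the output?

FULL OUTER JOIN keeps every row from both sides; unmatched rows get NULL for the other side's columns.
Matching on p.part_id = s.part_id.
- p (part_id=6) pairs with 1 row(s) of s.
- p (part_id=8) pairs with 1 row(s) of s.
- p (part_id=8) pairs with 1 row(s) of s.
- p (part_id=3) pairs with 2 row(s) of s.
- plus 1 unmatched s row(s), each kept with NULL p columns.
Total: 5 matched + 1 padded = 6 rows.

6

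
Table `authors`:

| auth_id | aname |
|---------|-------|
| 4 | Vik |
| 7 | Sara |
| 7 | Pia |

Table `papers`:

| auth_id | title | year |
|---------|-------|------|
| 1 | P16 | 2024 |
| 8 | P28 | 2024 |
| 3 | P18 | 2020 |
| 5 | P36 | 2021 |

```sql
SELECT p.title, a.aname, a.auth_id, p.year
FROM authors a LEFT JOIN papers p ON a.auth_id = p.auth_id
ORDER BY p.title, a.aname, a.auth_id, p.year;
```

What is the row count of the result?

LEFT JOIN keeps every row from `authors`; unmatched rows get NULL for `papers`'s columns.
Matching on a.auth_id = p.auth_id.
- a (auth_id=4) has no partner → padded with NULL.
- a (auth_id=7) has no partner → padded with NULL.
- a (auth_id=7) has no partner → padded with NULL.
Total: 0 matched + 3 padded = 3 rows.

3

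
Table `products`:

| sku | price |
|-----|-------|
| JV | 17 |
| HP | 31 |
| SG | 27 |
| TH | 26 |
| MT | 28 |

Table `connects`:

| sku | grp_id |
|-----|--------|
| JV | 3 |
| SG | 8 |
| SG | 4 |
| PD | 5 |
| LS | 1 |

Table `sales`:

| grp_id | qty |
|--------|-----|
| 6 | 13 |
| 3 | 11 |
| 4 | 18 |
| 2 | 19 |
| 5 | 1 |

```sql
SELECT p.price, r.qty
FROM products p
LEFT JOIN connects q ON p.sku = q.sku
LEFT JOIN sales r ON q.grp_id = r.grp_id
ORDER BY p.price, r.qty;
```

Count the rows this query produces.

Step 1 — p LEFT JOIN q on sku → 6 row(s).
Then LEFT JOIN `sales r` on grp_id: each of those 6 rows is kept; rows whose q.grp_id has no match in r get NULL for r's columns.
Result: 6 row(s).

6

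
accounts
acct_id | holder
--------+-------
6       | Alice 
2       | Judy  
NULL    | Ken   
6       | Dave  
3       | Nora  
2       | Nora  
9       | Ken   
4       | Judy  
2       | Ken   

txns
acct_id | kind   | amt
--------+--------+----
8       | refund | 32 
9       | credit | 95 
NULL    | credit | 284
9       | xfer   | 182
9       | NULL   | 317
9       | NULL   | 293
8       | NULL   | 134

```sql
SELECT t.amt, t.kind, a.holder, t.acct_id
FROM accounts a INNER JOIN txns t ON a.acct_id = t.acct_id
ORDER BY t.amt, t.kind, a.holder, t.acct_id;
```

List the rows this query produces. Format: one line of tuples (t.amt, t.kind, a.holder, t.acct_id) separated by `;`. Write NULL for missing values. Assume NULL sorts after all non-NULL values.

(95, credit, Ken, 9); (182, xfer, Ken, 9); (293, NULL, Ken, 9); (317, NULL, Ken, 9)

INNER JOIN keeps only pairs where the ON condition holds.
Matching on a.acct_id = t.acct_id. A NULL in a compared column never satisfies the condition.
Matched pairs: 4.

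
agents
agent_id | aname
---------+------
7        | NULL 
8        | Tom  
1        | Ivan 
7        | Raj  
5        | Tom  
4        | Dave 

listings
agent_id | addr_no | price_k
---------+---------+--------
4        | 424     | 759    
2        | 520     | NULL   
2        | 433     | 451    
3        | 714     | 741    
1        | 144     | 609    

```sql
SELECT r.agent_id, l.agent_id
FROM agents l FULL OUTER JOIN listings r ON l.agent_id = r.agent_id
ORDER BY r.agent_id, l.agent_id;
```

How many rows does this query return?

FULL OUTER JOIN keeps every row from both sides; unmatched rows get NULL for the other side's columns.
Matching on l.agent_id = r.agent_id.
- agent_id=7: no r row matches, row kept with r columns NULL.
- agent_id=8: no r row matches, row kept with r columns NULL.
- agent_id=1: 1 matching r row(s), so 1 row(s) emitted.
- agent_id=7: no r row matches, row kept with r columns NULL.
- agent_id=5: no r row matches, row kept with r columns NULL.
- agent_id=4: 1 matching r row(s), so 1 row(s) emitted.
- 3 row(s) from r found no l partner → padded with NULL.
Total: 2 matched + 7 padded = 9 rows.

9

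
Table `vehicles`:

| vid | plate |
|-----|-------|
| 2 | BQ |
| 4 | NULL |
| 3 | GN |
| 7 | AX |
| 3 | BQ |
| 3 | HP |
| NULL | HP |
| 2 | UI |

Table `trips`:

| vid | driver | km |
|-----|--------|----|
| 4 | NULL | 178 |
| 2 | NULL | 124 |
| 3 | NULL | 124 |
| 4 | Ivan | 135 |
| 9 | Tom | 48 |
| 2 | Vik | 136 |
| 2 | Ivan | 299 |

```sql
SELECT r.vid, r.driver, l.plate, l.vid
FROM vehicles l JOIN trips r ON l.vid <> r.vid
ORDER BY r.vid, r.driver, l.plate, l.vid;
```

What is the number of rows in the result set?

38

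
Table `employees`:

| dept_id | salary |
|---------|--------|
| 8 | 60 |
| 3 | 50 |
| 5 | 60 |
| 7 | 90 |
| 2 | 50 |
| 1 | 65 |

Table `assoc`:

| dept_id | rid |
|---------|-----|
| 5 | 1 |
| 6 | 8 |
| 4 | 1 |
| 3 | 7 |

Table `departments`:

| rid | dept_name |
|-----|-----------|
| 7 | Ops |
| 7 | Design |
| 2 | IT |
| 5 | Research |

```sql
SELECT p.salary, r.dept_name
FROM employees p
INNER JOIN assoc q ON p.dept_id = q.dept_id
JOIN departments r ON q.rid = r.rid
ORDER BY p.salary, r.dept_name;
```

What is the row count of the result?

Evaluate left to right. First `employees p INNER JOIN assoc q` on dept_id: 2 row(s).
Then INNER JOIN `departments r` on rid: keep only rows whose q.rid appears in r.
Result: 2 row(s).

2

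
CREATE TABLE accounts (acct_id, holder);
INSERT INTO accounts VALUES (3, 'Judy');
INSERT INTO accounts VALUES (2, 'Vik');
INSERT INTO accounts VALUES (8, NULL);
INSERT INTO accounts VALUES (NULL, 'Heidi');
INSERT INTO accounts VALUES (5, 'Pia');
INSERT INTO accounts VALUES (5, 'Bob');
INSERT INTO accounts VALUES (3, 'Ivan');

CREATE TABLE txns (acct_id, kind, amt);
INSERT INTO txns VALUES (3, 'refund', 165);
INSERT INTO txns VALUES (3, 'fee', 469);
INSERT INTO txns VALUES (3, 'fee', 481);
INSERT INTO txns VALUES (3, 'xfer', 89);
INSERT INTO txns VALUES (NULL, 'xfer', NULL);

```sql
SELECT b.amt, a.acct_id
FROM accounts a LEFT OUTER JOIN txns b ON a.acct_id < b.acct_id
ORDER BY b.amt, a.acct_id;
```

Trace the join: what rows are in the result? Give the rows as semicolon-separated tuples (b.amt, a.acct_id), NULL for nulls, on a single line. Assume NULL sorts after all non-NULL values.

LEFT JOIN keeps every row from `accounts`; unmatched rows get NULL for `txns`'s columns.
Matching on a.acct_id < b.acct_id. A NULL in a compared column never satisfies the condition.
Matched pairs: 4; unmatched a rows kept: 6.

(89, 2); (165, 2); (469, 2); (481, 2); (NULL, 3); (NULL, 3); (NULL, 5); (NULL, 5); (NULL, 8); (NULL, NULL)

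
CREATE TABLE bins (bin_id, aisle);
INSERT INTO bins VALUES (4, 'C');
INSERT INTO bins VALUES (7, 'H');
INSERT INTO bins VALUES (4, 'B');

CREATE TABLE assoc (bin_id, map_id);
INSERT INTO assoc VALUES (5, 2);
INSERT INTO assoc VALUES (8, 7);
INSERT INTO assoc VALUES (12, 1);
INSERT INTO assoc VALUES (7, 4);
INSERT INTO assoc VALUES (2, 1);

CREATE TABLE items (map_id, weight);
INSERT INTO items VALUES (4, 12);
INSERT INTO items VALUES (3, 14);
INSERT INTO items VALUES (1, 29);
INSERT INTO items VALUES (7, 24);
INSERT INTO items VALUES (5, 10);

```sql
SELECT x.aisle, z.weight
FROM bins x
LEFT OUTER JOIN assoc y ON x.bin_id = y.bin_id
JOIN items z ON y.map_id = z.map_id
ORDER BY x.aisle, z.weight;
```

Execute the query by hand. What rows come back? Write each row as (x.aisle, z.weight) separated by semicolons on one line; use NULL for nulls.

(H, 12)

Evaluate left to right. First `bins x LEFT JOIN assoc y` on bin_id: 3 row(s).
Then INNER JOIN `items z` on map_id: keep only rows whose y.map_id appears in z.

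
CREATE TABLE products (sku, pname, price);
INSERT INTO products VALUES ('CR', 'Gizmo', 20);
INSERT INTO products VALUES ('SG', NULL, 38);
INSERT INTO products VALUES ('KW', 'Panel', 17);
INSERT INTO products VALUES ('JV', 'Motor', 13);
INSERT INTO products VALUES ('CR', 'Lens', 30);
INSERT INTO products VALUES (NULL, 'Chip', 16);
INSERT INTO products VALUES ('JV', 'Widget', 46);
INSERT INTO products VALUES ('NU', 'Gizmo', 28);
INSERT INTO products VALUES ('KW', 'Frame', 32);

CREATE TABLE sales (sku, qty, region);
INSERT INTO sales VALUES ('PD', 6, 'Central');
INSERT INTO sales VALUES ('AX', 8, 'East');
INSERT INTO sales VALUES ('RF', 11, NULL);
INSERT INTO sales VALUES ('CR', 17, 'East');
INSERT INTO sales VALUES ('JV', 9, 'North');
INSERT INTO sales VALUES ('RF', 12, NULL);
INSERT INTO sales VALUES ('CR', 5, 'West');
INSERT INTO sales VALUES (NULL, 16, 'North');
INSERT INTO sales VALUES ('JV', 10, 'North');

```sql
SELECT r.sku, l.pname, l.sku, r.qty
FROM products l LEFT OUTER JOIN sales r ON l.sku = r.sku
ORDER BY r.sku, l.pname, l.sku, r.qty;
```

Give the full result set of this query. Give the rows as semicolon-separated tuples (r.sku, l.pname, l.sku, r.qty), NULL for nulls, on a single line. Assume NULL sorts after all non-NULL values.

(CR, Gizmo, CR, 5); (CR, Gizmo, CR, 17); (CR, Lens, CR, 5); (CR, Lens, CR, 17); (JV, Motor, JV, 9); (JV, Motor, JV, 10); (JV, Widget, JV, 9); (JV, Widget, JV, 10); (NULL, Chip, NULL, NULL); (NULL, Frame, KW, NULL); (NULL, Gizmo, NU, NULL); (NULL, Panel, KW, NULL); (NULL, NULL, SG, NULL)

LEFT JOIN keeps every row from `products`; unmatched rows get NULL for `sales`'s columns.
Matching on l.sku = r.sku. A NULL in a compared column never satisfies the condition.
Matched pairs: 8; unmatched l rows kept: 5.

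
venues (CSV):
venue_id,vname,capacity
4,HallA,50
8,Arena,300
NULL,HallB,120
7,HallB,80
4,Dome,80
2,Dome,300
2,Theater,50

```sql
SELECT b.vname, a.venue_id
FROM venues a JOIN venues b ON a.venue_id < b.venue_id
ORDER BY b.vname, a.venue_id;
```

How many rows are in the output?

13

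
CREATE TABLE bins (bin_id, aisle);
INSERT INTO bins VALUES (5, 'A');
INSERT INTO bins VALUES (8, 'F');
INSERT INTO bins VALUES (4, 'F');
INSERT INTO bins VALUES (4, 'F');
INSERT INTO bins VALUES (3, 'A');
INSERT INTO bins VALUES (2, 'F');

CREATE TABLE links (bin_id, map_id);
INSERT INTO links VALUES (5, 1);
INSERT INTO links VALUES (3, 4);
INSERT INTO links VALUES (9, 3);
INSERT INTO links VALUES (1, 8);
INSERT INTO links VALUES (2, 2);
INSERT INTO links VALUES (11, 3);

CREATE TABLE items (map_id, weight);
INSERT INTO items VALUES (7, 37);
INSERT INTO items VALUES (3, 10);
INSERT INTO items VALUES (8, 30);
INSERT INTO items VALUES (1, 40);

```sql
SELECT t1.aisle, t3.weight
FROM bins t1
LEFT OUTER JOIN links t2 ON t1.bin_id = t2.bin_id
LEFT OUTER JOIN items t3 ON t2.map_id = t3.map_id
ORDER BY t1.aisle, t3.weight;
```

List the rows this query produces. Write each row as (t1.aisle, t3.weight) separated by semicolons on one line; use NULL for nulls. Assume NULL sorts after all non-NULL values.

(A, 40); (A, NULL); (F, NULL); (F, NULL); (F, NULL); (F, NULL)

Evaluate left to right. First `bins t1 LEFT JOIN links t2` on bin_id: 6 row(s).
Then LEFT JOIN `items t3` on map_id: each of those 6 rows is kept; rows whose t2.map_id has no match in t3 get NULL for t3's columns.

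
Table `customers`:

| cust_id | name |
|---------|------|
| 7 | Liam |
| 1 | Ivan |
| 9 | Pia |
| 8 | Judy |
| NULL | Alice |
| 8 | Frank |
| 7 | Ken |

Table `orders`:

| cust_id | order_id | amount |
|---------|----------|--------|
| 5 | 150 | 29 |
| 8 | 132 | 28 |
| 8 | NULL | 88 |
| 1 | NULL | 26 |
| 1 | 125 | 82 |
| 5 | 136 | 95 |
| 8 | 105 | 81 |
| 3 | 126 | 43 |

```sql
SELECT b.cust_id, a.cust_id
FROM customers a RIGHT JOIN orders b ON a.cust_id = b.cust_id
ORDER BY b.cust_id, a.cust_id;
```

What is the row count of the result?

11

RIGHT JOIN keeps every row from `orders`; unmatched rows get NULL for `customers`'s columns.
Matching on a.cust_id = b.cust_id. A NULL in a compared column never satisfies the condition.
Matched pairs: 8; unmatched b rows kept: 3.
Total: 8 matched + 3 padded = 11 rows.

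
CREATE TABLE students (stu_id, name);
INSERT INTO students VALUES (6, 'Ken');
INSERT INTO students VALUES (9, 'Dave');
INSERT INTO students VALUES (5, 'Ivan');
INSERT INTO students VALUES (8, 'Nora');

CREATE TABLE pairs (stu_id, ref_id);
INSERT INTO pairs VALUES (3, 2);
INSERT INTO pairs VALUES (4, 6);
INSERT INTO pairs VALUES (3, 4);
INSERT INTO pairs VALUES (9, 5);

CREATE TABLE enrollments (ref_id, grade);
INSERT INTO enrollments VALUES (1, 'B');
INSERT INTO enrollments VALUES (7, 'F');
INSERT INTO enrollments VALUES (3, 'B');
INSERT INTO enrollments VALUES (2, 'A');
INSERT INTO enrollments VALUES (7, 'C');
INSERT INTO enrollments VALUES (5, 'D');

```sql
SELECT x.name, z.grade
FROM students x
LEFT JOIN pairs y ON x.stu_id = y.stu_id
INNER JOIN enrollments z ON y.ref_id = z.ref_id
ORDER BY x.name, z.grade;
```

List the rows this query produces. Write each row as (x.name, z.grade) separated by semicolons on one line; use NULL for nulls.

Step 1 — x LEFT JOIN y on stu_id → 4 row(s).
Then INNER JOIN `enrollments z` on ref_id: keep only rows whose y.ref_id appears in z.

(Dave, D)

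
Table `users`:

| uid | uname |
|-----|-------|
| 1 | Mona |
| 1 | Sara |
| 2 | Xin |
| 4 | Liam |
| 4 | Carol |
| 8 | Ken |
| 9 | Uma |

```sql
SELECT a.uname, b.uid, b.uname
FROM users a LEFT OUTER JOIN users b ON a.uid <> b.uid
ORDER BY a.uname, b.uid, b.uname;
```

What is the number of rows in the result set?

38

LEFT JOIN keeps every row from `users a`; unmatched rows get NULL for `users b`'s columns.
Matching on a.uid <> b.uid.
Matched pairs: 38; unmatched a rows kept: 0.
Total: 38 rows.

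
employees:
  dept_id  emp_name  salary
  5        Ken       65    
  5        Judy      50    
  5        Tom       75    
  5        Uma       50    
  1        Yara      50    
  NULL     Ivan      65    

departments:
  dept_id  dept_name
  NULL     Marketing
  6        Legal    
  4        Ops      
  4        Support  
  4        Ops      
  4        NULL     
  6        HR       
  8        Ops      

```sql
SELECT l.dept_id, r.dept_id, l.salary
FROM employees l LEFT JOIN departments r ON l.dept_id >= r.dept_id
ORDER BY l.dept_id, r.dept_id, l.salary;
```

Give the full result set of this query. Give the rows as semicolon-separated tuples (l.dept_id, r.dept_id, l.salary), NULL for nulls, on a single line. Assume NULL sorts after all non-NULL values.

(1, NULL, 50); (5, 4, 50); (5, 4, 50); (5, 4, 50); (5, 4, 50); (5, 4, 50); (5, 4, 50); (5, 4, 50); (5, 4, 50); (5, 4, 65); (5, 4, 65); (5, 4, 65); (5, 4, 65); (5, 4, 75); (5, 4, 75); (5, 4, 75); (5, 4, 75); (NULL, NULL, 65)

LEFT JOIN keeps every row from `employees`; unmatched rows get NULL for `departments`'s columns.
Matching on l.dept_id >= r.dept_id. A NULL in a compared column never satisfies the condition.
Matched pairs: 16; unmatched l rows kept: 2.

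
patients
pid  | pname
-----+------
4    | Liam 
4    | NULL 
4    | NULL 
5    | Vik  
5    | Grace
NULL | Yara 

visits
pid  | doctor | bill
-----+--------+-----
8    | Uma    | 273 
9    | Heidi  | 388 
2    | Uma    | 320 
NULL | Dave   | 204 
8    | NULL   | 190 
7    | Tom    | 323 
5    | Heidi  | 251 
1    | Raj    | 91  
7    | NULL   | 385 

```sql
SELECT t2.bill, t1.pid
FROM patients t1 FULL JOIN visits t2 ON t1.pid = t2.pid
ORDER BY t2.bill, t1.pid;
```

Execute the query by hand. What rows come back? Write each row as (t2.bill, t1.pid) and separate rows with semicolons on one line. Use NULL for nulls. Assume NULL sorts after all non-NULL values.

(91, NULL); (190, NULL); (204, NULL); (251, 5); (251, 5); (273, NULL); (320, NULL); (323, NULL); (385, NULL); (388, NULL); (NULL, 4); (NULL, 4); (NULL, 4); (NULL, NULL)

FULL OUTER JOIN keeps every row from both sides; unmatched rows get NULL for the other side's columns.
Matching on t1.pid = t2.pid. A NULL in a compared column never satisfies the condition.
Matched pairs: 2; unmatched t1 rows kept: 4; unmatched t2 rows kept: 8.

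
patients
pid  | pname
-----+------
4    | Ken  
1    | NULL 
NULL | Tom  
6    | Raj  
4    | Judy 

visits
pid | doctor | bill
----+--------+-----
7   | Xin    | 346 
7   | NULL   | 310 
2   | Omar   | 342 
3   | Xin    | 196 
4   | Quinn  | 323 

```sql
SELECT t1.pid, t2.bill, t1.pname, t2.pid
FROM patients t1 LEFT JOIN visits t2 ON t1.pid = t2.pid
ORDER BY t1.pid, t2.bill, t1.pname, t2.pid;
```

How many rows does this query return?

5

LEFT JOIN keeps every row from `patients`; unmatched rows get NULL for `visits`'s columns.
Matching on t1.pid = t2.pid. A NULL in a compared column never satisfies the condition.
- t1[0] pid=4 → 1 match(es) in t2 → 1 row(s).
- t1[1] pid=1 → no match; kept with NULLs on the t2 side.
- t1[2] pid=NULL → no match; kept with NULLs on the t2 side.
- t1[3] pid=6 → no match; kept with NULLs on the t2 side.
- t1[4] pid=4 → 1 match(es) in t2 → 1 row(s).
Total: 2 matched + 3 padded = 5 rows.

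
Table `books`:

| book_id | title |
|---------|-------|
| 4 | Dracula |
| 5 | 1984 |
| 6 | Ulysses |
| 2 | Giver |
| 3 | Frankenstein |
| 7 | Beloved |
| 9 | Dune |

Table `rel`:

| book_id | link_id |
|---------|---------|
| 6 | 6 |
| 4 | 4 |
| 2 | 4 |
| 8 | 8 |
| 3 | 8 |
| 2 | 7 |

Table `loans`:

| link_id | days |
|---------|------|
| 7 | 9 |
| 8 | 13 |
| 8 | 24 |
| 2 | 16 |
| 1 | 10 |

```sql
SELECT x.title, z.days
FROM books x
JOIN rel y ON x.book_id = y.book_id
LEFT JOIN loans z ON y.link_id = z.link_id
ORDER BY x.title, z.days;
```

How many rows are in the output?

Evaluate left to right. First `books x INNER JOIN rel y` on book_id: 5 row(s).
Then LEFT JOIN `loans z` on link_id: each of those 5 rows is kept; rows whose y.link_id has no match in z get NULL for z's columns.
Result: 6 row(s).

6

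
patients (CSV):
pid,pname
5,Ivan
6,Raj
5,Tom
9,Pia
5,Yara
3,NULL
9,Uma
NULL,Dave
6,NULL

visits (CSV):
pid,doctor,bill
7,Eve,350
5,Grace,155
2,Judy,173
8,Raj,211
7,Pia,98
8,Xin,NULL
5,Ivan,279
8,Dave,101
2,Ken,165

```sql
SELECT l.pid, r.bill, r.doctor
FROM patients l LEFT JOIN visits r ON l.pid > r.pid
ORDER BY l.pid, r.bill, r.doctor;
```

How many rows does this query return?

35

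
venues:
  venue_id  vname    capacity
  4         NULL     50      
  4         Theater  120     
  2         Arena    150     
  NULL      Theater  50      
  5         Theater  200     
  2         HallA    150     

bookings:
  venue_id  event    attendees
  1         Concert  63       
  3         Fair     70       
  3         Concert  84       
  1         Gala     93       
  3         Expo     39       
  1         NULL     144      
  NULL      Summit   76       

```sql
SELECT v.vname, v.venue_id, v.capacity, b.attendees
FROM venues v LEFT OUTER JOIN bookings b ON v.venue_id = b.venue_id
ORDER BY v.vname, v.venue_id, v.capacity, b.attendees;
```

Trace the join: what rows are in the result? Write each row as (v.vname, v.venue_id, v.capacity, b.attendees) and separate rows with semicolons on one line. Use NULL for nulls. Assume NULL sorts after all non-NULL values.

LEFT JOIN keeps every row from `venues`; unmatched rows get NULL for `bookings`'s columns.
Matching on v.venue_id = b.venue_id. A NULL in a compared column never satisfies the condition.
- venue_id=4: no b row matches, row kept with b columns NULL.
- venue_id=4: no b row matches, row kept with b columns NULL.
- venue_id=2: no b row matches, row kept with b columns NULL.
- venue_id=NULL: no b row matches, row kept with b columns NULL.
- venue_id=5: no b row matches, row kept with b columns NULL.
- venue_id=2: no b row matches, row kept with b columns NULL.
After projecting and ordering:
v.vname | v.venue_id | v.capacity | b.attendees
Arena | 2 | 150 | NULL
HallA | 2 | 150 | NULL
Theater | 4 | 120 | NULL
Theater | 5 | 200 | NULL
Theater | NULL | 50 | NULL
NULL | 4 | 50 | NULL

(Arena, 2, 150, NULL); (HallA, 2, 150, NULL); (Theater, 4, 120, NULL); (Theater, 5, 200, NULL); (Theater, NULL, 50, NULL); (NULL, 4, 50, NULL)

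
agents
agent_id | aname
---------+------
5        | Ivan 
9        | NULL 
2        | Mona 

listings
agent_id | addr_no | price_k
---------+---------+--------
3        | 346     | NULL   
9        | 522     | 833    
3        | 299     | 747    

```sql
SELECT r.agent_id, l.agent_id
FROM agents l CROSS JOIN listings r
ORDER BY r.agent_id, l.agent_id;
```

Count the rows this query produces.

9

CROSS JOIN pairs every row of `agents` with every row of `listings`: 3 × 3 = 9 rows.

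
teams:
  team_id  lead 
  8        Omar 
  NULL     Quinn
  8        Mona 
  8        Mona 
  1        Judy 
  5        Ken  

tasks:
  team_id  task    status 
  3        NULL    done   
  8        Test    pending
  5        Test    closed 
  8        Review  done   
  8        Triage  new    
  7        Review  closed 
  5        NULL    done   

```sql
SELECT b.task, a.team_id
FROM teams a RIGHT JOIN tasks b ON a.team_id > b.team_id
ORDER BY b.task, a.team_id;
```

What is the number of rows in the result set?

RIGHT JOIN keeps every row from `tasks`; unmatched rows get NULL for `teams`'s columns.
Matching on a.team_id > b.team_id. A NULL in a compared column never satisfies the condition.
- a (team_id=8) pairs with 4 row(s) of b.
- a (team_id=NULL) has no partner in b.
- a (team_id=8) pairs with 4 row(s) of b.
- a (team_id=8) pairs with 4 row(s) of b.
- a (team_id=1) has no partner in b.
- a (team_id=5) pairs with 1 row(s) of b.
- plus 3 unmatched b row(s), each kept with NULL a columns.
Total: 13 matched + 3 padded = 16 rows.

16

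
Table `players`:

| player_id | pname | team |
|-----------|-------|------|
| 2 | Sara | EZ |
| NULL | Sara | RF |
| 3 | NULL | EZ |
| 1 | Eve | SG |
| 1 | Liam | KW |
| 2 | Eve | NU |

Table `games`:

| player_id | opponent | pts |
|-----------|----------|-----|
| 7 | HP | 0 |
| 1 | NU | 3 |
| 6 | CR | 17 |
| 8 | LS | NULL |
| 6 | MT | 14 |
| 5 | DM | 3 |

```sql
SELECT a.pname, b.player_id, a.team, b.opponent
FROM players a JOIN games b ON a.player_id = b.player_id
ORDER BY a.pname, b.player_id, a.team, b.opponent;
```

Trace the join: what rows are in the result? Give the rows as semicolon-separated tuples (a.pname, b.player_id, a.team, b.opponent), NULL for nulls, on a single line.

(Eve, 1, SG, NU); (Liam, 1, KW, NU)

INNER JOIN keeps only pairs where the ON condition holds.
Matching on a.player_id = b.player_id. A NULL in a compared column never satisfies the condition.
- player_id=2: no matching b row, dropped.
- player_id=NULL: no matching b row, dropped.
- player_id=3: no matching b row, dropped.
- player_id=1: 1 matching b row(s), so 1 row(s) emitted.
- player_id=1: 1 matching b row(s), so 1 row(s) emitted.
- player_id=2: no matching b row, dropped.
After projecting and ordering:
a.pname | b.player_id | a.team | b.opponent
Eve | 1 | SG | NU
Liam | 1 | KW | NU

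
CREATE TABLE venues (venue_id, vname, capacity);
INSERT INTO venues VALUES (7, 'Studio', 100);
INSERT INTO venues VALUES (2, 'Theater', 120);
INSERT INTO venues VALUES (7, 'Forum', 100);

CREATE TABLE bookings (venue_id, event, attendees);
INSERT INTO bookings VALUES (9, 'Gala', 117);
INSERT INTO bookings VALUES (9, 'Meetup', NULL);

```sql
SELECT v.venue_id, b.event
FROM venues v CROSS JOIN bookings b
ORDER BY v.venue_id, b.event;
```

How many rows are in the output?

CROSS JOIN pairs every row of `venues` with every row of `bookings`: 3 × 2 = 6 rows.

6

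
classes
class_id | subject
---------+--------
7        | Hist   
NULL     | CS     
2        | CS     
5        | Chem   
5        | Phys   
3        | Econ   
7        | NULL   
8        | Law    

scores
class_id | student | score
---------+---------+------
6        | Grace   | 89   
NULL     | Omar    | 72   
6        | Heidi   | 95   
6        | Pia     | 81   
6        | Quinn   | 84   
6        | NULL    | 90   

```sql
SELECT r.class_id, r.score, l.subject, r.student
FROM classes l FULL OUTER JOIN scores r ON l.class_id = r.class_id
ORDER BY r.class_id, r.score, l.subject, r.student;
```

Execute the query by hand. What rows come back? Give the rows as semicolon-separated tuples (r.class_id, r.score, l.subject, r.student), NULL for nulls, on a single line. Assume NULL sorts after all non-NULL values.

(6, 81, NULL, Pia); (6, 84, NULL, Quinn); (6, 89, NULL, Grace); (6, 90, NULL, NULL); (6, 95, NULL, Heidi); (NULL, 72, NULL, Omar); (NULL, NULL, CS, NULL); (NULL, NULL, CS, NULL); (NULL, NULL, Chem, NULL); (NULL, NULL, Econ, NULL); (NULL, NULL, Hist, NULL); (NULL, NULL, Law, NULL); (NULL, NULL, Phys, NULL); (NULL, NULL, NULL, NULL)

FULL OUTER JOIN keeps every row from both sides; unmatched rows get NULL for the other side's columns.
Matching on l.class_id = r.class_id. A NULL in a compared column never satisfies the condition.
- l (class_id=7) has no partner → padded with NULL.
- l (class_id=NULL) has no partner → padded with NULL.
- l (class_id=2) has no partner → padded with NULL.
- l (class_id=5) has no partner → padded with NULL.
- l (class_id=5) has no partner → padded with NULL.
- l (class_id=3) has no partner → padded with NULL.
- l (class_id=7) has no partner → padded with NULL.
- l (class_id=8) has no partner → padded with NULL.
- 6 r row(s) had no l match → kept, l columns NULL.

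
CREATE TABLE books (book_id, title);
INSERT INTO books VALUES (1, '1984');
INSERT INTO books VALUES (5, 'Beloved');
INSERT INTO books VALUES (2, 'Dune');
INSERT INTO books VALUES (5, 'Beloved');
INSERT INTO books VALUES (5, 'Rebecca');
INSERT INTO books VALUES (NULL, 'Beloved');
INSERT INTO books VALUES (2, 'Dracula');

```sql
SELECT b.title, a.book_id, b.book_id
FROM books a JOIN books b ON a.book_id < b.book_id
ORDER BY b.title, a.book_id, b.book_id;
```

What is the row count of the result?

INNER JOIN keeps only pairs where the ON condition holds.
Matching on a.book_id < b.book_id. A NULL in a compared column never satisfies the condition.
Matched pairs: 11.
Total: 11 rows.

11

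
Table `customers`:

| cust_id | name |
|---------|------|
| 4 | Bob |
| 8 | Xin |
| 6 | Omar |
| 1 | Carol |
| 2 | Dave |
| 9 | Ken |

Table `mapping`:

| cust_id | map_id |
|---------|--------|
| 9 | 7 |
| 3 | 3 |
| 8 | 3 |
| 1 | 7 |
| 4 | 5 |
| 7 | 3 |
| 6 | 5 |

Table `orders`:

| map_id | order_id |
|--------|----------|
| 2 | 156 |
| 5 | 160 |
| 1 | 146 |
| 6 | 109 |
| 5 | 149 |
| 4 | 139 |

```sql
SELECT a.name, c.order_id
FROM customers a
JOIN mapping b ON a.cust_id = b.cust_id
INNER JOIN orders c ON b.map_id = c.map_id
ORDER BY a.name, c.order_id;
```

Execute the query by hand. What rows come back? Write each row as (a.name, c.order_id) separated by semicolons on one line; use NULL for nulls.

(Bob, 149); (Bob, 160); (Omar, 149); (Omar, 160)

Evaluate left to right. First `customers a INNER JOIN mapping b` on cust_id: 5 row(s).
Then INNER JOIN `orders c` on map_id: keep only rows whose b.map_id appears in c.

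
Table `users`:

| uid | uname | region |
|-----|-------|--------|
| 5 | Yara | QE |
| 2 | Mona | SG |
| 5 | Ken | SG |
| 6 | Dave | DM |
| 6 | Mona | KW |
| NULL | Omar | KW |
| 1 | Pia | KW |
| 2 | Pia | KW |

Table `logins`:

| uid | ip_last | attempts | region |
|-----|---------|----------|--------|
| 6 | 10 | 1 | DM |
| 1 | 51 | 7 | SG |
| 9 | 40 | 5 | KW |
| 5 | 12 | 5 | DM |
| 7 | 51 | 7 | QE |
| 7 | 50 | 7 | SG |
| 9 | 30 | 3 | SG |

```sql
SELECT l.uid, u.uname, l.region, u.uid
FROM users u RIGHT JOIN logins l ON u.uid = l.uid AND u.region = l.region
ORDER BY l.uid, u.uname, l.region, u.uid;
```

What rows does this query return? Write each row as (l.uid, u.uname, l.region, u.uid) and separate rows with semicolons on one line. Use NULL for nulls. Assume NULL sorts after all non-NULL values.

(1, NULL, SG, NULL); (5, NULL, DM, NULL); (6, Dave, DM, 6); (7, NULL, QE, NULL); (7, NULL, SG, NULL); (9, NULL, KW, NULL); (9, NULL, SG, NULL)

RIGHT JOIN keeps every row from `logins`; unmatched rows get NULL for `users`'s columns.
Matching on u.uid = l.uid AND u.region = l.region. A NULL in a compared column never satisfies the condition.
Matched pairs: 1; unmatched l rows kept: 6.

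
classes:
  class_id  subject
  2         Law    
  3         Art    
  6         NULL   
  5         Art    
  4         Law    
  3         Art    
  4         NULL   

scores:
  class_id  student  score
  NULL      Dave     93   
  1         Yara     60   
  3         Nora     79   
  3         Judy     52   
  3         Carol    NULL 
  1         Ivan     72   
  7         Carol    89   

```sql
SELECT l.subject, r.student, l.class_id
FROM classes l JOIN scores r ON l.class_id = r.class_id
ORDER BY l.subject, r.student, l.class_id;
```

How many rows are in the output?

INNER JOIN keeps only pairs where the ON condition holds.
Matching on l.class_id = r.class_id. A NULL in a compared column never satisfies the condition.
- l (class_id=2) has no partner → excluded.
- l (class_id=3) pairs with 3 row(s) of r.
- l (class_id=6) has no partner → excluded.
- l (class_id=5) has no partner → excluded.
- l (class_id=4) has no partner → excluded.
- l (class_id=3) pairs with 3 row(s) of r.
- l (class_id=4) has no partner → excluded.
Total: 6 rows.

6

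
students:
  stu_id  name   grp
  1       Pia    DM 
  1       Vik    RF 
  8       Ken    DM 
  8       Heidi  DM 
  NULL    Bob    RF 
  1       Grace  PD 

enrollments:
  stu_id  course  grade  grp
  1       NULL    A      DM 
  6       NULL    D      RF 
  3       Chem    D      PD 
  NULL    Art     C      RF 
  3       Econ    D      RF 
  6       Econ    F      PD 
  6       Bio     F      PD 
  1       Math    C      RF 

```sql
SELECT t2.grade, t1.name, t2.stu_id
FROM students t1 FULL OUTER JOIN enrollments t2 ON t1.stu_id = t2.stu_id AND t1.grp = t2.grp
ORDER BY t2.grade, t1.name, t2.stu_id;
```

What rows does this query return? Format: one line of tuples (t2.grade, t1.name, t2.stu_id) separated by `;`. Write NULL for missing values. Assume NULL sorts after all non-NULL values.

FULL OUTER JOIN keeps every row from both sides; unmatched rows get NULL for the other side's columns.
Matching on t1.stu_id = t2.stu_id AND t1.grp = t2.grp. A NULL in a compared column never satisfies the condition.
- t1 (stu_id=1, grp=DM) pairs with 1 row(s) of t2.
- t1 (stu_id=1, grp=RF) pairs with 1 row(s) of t2.
- t1 (stu_id=8, grp=DM) has no partner → padded with NULL.
- t1 (stu_id=8, grp=DM) has no partner → padded with NULL.
- t1 (stu_id=NULL, grp=RF) has no partner → padded with NULL.
- t1 (stu_id=1, grp=PD) has no partner → padded with NULL.
- 6 t2 row(s) had no t1 match → kept, t1 columns NULL.

(A, Pia, 1); (C, Vik, 1); (C, NULL, NULL); (D, NULL, 3); (D, NULL, 3); (D, NULL, 6); (F, NULL, 6); (F, NULL, 6); (NULL, Bob, NULL); (NULL, Grace, NULL); (NULL, Heidi, NULL); (NULL, Ken, NULL)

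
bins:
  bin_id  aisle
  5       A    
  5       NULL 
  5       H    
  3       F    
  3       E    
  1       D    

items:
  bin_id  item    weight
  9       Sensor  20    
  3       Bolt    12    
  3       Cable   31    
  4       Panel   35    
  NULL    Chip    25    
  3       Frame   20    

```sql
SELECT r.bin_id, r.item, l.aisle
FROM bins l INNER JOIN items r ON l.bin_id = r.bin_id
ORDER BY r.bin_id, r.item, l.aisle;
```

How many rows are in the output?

6

INNER JOIN keeps only pairs where the ON condition holds.
Matching on l.bin_id = r.bin_id. A NULL in a compared column never satisfies the condition.
- l[0] bin_id=5 → no match; dropped.
- l[1] bin_id=5 → no match; dropped.
- l[2] bin_id=5 → no match; dropped.
- l[3] bin_id=3 → 3 match(es) in r → 3 row(s).
- l[4] bin_id=3 → 3 match(es) in r → 3 row(s).
- l[5] bin_id=1 → no match; dropped.
Total: 6 rows.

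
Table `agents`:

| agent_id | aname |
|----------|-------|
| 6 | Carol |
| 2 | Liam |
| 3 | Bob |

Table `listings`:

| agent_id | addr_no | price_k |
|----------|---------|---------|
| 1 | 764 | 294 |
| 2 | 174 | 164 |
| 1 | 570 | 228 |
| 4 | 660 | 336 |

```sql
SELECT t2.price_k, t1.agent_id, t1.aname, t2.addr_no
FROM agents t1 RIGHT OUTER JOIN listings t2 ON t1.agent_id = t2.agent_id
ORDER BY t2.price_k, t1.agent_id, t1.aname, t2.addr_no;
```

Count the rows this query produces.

RIGHT JOIN keeps every row from `listings`; unmatched rows get NULL for `agents`'s columns.
Matching on t1.agent_id = t2.agent_id.
- agent_id=6: no matching t2 row.
- agent_id=2: 1 matching t2 row(s), so 1 row(s) emitted.
- agent_id=3: no matching t2 row.
- 3 t2 row(s) had no t1 match → kept, t1 columns NULL.
Total: 1 matched + 3 padded = 4 rows.

4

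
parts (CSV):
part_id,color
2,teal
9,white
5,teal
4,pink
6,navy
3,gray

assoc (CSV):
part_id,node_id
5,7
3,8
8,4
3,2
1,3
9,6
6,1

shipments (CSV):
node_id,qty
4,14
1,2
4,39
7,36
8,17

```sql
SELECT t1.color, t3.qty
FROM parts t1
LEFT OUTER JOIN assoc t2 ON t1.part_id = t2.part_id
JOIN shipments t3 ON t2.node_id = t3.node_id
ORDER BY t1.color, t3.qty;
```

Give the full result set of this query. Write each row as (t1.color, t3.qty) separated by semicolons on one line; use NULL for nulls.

(gray, 17); (navy, 2); (teal, 36)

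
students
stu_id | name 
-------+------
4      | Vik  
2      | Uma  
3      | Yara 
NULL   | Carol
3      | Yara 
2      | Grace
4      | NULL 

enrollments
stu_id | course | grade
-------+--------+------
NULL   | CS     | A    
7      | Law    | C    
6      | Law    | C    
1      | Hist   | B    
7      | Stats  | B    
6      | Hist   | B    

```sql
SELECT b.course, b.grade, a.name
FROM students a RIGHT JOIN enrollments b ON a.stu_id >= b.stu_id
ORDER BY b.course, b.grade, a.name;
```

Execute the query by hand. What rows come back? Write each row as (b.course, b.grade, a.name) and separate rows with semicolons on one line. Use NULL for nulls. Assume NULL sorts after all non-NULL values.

(CS, A, NULL); (Hist, B, Grace); (Hist, B, Uma); (Hist, B, Vik); (Hist, B, Yara); (Hist, B, Yara); (Hist, B, NULL); (Hist, B, NULL); (Law, C, NULL); (Law, C, NULL); (Stats, B, NULL)

RIGHT JOIN keeps every row from `enrollments`; unmatched rows get NULL for `students`'s columns.
Matching on a.stu_id >= b.stu_id. A NULL in a compared column never satisfies the condition.
- a[0] stu_id=4 → 1 match(es) in b → 1 row(s).
- a[1] stu_id=2 → 1 match(es) in b → 1 row(s).
- a[2] stu_id=3 → 1 match(es) in b → 1 row(s).
- a[3] stu_id=NULL → no match.
- a[4] stu_id=3 → 1 match(es) in b → 1 row(s).
- a[5] stu_id=2 → 1 match(es) in b → 1 row(s).
- a[6] stu_id=4 → 1 match(es) in b → 1 row(s).
- 5 row(s) from b found no a partner → padded with NULL.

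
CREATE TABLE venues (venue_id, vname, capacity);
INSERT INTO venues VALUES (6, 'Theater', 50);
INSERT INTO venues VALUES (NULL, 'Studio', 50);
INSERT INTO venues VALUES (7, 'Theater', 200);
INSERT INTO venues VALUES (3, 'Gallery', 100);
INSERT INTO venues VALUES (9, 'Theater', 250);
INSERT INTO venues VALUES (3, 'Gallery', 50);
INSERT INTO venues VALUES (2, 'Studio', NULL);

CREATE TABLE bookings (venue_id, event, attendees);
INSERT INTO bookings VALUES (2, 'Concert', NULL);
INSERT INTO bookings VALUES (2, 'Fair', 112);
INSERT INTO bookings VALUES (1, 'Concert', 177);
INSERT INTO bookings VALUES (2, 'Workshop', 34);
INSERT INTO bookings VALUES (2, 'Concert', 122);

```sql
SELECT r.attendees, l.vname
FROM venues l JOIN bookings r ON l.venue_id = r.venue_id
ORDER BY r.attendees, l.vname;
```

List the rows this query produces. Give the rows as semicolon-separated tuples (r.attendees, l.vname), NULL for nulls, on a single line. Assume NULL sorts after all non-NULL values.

(34, Studio); (112, Studio); (122, Studio); (NULL, Studio)

INNER JOIN keeps only pairs where the ON condition holds.
Matching on l.venue_id = r.venue_id. A NULL in a compared column never satisfies the condition.
- l[0] venue_id=6 → no match; dropped.
- l[1] venue_id=NULL → no match; dropped.
- l[2] venue_id=7 → no match; dropped.
- l[3] venue_id=3 → no match; dropped.
- l[4] venue_id=9 → no match; dropped.
- l[5] venue_id=3 → no match; dropped.
- l[6] venue_id=2 → 4 match(es) in r → 4 row(s).
After projecting and ordering:
r.attendees | l.vname
34 | Studio
112 | Studio
122 | Studio
NULL | Studio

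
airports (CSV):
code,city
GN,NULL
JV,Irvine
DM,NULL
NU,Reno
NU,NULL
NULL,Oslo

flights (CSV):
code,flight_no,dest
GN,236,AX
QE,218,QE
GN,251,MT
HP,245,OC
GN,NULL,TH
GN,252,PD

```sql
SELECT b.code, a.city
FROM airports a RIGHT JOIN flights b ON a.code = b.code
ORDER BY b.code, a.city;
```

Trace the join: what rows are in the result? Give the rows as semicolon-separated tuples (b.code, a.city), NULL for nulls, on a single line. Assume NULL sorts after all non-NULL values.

RIGHT JOIN keeps every row from `flights`; unmatched rows get NULL for `airports`'s columns.
Matching on a.code = b.code. A NULL in a compared column never satisfies the condition.
- a (code=GN) pairs with 4 row(s) of b.
- a (code=JV) has no partner in b.
- a (code=DM) has no partner in b.
- a (code=NU) has no partner in b.
- a (code=NU) has no partner in b.
- a (code=NULL) has no partner in b.
- plus 2 unmatched b row(s), each kept with NULL a columns.
After projecting and ordering:
b.code | a.city
GN | NULL
GN | NULL
GN | NULL
GN | NULL
HP | NULL
QE | NULL

(GN, NULL); (GN, NULL); (GN, NULL); (GN, NULL); (HP, NULL); (QE, NULL)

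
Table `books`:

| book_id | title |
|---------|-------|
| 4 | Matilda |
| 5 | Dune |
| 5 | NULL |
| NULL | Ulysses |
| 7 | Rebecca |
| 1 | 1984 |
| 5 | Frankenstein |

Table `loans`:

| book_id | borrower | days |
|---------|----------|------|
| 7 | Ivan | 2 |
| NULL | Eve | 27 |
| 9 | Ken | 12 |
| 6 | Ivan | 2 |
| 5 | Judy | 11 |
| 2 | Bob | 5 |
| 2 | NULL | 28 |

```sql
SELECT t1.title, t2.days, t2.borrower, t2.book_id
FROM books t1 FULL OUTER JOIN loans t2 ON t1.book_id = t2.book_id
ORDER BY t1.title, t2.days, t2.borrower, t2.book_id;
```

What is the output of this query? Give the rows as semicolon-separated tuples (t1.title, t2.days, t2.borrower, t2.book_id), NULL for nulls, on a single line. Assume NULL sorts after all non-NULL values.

FULL OUTER JOIN keeps every row from both sides; unmatched rows get NULL for the other side's columns.
Matching on t1.book_id = t2.book_id. A NULL in a compared column never satisfies the condition.
Matched pairs: 4; unmatched t1 rows kept: 3; unmatched t2 rows kept: 5.

(1984, NULL, NULL, NULL); (Dune, 11, Judy, 5); (Frankenstein, 11, Judy, 5); (Matilda, NULL, NULL, NULL); (Rebecca, 2, Ivan, 7); (Ulysses, NULL, NULL, NULL); (NULL, 2, Ivan, 6); (NULL, 5, Bob, 2); (NULL, 11, Judy, 5); (NULL, 12, Ken, 9); (NULL, 27, Eve, NULL); (NULL, 28, NULL, 2)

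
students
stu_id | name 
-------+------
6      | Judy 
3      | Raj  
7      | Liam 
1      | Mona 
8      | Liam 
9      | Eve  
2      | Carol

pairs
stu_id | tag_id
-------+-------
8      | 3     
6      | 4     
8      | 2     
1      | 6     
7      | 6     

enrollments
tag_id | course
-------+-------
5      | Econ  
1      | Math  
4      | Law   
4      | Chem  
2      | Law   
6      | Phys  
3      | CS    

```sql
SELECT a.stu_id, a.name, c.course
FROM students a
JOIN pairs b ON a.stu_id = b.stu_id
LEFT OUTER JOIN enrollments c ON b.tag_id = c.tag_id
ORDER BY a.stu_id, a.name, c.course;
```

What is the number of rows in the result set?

6

Evaluate left to right. First `students a INNER JOIN pairs b` on stu_id: 5 row(s).
Then LEFT JOIN `enrollments c` on tag_id: each of those 5 rows is kept; rows whose b.tag_id has no match in c get NULL for c's columns.
Result: 6 row(s).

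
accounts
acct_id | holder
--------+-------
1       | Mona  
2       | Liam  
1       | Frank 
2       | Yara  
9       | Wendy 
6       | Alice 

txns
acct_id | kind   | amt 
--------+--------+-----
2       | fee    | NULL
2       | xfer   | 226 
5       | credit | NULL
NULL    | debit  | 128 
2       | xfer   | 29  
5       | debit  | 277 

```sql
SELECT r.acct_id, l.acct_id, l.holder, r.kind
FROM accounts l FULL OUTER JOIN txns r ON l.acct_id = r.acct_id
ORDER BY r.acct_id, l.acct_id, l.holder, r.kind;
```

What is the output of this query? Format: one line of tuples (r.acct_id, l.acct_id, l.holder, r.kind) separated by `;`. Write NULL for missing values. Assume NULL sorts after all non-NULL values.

(2, 2, Liam, fee); (2, 2, Liam, xfer); (2, 2, Liam, xfer); (2, 2, Yara, fee); (2, 2, Yara, xfer); (2, 2, Yara, xfer); (5, NULL, NULL, credit); (5, NULL, NULL, debit); (NULL, 1, Frank, NULL); (NULL, 1, Mona, NULL); (NULL, 6, Alice, NULL); (NULL, 9, Wendy, NULL); (NULL, NULL, NULL, debit)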